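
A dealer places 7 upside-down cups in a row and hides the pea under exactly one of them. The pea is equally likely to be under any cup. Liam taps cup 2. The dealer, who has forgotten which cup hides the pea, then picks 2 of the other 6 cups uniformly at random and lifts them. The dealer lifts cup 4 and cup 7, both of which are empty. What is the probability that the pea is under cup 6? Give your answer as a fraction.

1/5

Consider each possible location of the pea in turn.
If it is under any of cups 1, 2, 3, 5, and 6 (prior 1/7 each): the dealer picks exactly this set with probability 1/15 regardless, and none is the prize; weight (1/7)·(1/15) = 1/105 each.
If it is under either of cups 4 and 7 (prior 1/7 each): that cup was opened and seen not to hold the prize — ruled out; weight (1/7)·0 = 0 each.
The weights sum to 1/21.
So P(the pea under cup 6 | the dealer opened cup 4 and cup 7) = (1/105) / (1/21) = 1/5.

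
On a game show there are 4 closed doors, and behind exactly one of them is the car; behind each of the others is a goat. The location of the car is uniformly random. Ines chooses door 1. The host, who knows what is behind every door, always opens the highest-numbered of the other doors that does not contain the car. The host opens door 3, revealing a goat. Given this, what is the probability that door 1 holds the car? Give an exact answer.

0

Condition on the true location of the car.
If it is behind either of doors 1 and 2 (prior 1/4 each): the host would have opened door 4 instead, probability 0; weight (1/4)·0 = 0 each.
If it is behind door 3 (prior 1/4): the host opened door 3, so this case is ruled out; weight (1/4)·0 = 0.
If it is behind door 4 (prior 1/4): door 3 is the highest-numbered option available, probability 1; weight (1/4)·1 = 1/4.
The weights sum to 1/4.
So P(the car behind door 1 | the host opened door 3) = 0 / (1/4) = 0.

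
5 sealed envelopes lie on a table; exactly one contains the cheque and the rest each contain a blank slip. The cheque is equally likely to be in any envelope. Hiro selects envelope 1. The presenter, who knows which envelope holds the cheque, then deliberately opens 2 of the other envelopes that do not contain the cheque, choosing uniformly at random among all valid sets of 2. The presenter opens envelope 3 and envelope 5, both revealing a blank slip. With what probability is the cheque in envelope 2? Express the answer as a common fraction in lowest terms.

2/5

Condition on the true location of the cheque.
If it is in envelope 1 (prior 1/5): the presenter has 6 equally likely choices, so probability 1/6; weight (1/5)·(1/6) = 1/30.
If it is in either of envelopes 2 and 4 (prior 1/5 each): the presenter has 3 equally likely choices, so probability 1/3; weight (1/5)·(1/3) = 1/15 each.
If it is in either of envelopes 3 and 5 (prior 1/5 each): that envelope was opened and seen not to hold the prize — ruled out; weight (1/5)·0 = 0 each.
The weights sum to 1/6.
So P(the cheque in envelope 2 | the presenter opened envelope 3 and envelope 5) = (1/15) / (1/6) = 2/5.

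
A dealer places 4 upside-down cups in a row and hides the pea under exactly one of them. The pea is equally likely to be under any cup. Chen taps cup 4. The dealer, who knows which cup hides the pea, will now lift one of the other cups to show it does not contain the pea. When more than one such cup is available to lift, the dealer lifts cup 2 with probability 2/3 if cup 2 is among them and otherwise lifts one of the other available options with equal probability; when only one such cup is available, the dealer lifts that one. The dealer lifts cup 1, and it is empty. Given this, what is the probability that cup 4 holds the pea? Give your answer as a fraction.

1/6

Consider each possible location of the pea in turn.
If it is under cup 1 (prior 1/4): the dealer opened cup 1, so this case is ruled out; weight (1/4)·0 = 0.
If it is under cup 2 (prior 1/4): cup 2 holds the prize so is unavailable; the dealer chooses uniformly among the 2 others, probability 1/2; weight (1/4)·(1/2) = 1/8.
If it is under cup 3 (prior 1/4): cup 2 is available but not opened, probability 1/3; weight (1/4)·(1/3) = 1/12.
If it is under cup 4 (prior 1/4): cup 2 is available but not opened; cup 1 gets probability (1 − 2/3)/2 = 1/6; weight (1/4)·(1/6) = 1/24.
The weights sum to 1/4.
So P(the pea under cup 4 | the dealer opened cup 1) = (1/24) / (1/4) = 1/6.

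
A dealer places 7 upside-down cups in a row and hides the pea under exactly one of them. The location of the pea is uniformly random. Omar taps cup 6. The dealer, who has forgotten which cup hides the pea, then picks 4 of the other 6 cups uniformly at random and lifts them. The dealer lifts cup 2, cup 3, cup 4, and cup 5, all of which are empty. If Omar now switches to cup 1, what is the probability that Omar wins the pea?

1/3

Apply Bayes' rule, conditioning on where the pea actually is.
If it is under any of cups 1, 6, and 7 (prior 1/7 each): the dealer picks exactly this set with probability 1/15 regardless, and none is the prize; weight (1/7)·(1/15) = 1/105 each.
If it is under any of cups 2, 3, 4, and 5 (prior 1/7 each): that cup was opened and seen not to hold the prize — ruled out; weight (1/7)·0 = 0 each.
The weights sum to 1/35.
So P(the pea under cup 1 | the dealer opened cup 2, cup 3, cup 4, and cup 5) = (1/105) / (1/35) = 1/3.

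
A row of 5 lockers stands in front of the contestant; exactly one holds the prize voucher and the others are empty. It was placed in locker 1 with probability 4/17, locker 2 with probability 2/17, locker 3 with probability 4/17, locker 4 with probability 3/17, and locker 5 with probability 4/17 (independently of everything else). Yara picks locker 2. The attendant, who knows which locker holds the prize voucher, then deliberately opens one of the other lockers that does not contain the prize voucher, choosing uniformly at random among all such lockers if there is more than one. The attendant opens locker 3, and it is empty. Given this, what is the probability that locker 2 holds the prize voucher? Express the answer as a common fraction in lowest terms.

Apply Bayes' rule, conditioning on where the prize voucher actually is.
If it is in either of lockers 1 and 5 (prior 4/17 each): the attendant has 3 equally likely choices, so probability 1/3; weight (4/17)·(1/3) = 4/51 each.
If it is in locker 2 (prior 2/17): the attendant has 4 equally likely choices, so probability 1/4; weight (2/17)·(1/4) = 1/34.
If it is in locker 3 (prior 4/17): the attendant opened locker 3, so this case is ruled out; weight (4/17)·0 = 0.
If it is in locker 4 (prior 3/17): the attendant has 3 equally likely choices, so probability 1/3; weight (3/17)·(1/3) = 1/17.
The weights sum to 25/102.
So P(the prize voucher in locker 2 | the attendant opened locker 3) = (1/34) / (25/102) = 3/25.

3/25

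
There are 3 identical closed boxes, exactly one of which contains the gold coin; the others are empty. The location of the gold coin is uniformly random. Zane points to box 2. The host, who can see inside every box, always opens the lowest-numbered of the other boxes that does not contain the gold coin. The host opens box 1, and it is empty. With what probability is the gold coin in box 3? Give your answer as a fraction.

Condition on the true location of the gold coin.
If it is in box 1 (prior 1/3): the host opened box 1, so this case is ruled out; weight (1/3)·0 = 0.
If it is in either of boxes 2 and 3 (prior 1/3 each): box 1 is the lowest-numbered option available, probability 1; weight (1/3)·1 = 1/3 each.
The weights sum to 2/3.
So P(the gold coin in box 3 | the host opened box 1) = (1/3) / (2/3) = 1/2.

1/2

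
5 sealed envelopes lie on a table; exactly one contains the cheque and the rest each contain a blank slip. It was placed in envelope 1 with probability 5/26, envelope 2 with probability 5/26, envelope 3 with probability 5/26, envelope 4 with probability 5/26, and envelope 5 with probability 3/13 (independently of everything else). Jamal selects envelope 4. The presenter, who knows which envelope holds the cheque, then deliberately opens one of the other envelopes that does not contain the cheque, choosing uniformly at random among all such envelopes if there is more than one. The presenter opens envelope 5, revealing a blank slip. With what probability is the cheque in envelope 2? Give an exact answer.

Consider each possible location of the cheque in turn.
If it is in any of envelopes 1, 2, and 3 (prior 5/26 each): the presenter has 3 equally likely choices, so probability 1/3; weight (5/26)·(1/3) = 5/78 each.
If it is in envelope 4 (prior 5/26): the presenter has 4 equally likely choices, so probability 1/4; weight (5/26)·(1/4) = 5/104.
If it is in envelope 5 (prior 3/13): the presenter opened envelope 5, so this case is ruled out; weight (3/13)·0 = 0.
The weights sum to 25/104.
So P(the cheque in envelope 2 | the presenter opened envelope 5) = (5/78) / (25/104) = 4/15.

4/15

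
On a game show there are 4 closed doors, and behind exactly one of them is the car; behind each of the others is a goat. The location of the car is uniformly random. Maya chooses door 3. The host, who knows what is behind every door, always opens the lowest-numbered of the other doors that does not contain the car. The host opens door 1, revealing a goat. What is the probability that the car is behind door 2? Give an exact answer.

Apply Bayes' rule, conditioning on where the car actually is.
If it is behind door 1 (prior 1/4): the host opened door 1, so this case is ruled out; weight (1/4)·0 = 0.
If it is behind any of doors 2, 3, and 4 (prior 1/4 each): door 1 is the lowest-numbered option available, probability 1; weight (1/4)·1 = 1/4 each.
The weights sum to 3/4.
So P(the car behind door 2 | the host opened door 1) = (1/4) / (3/4) = 1/3.

1/3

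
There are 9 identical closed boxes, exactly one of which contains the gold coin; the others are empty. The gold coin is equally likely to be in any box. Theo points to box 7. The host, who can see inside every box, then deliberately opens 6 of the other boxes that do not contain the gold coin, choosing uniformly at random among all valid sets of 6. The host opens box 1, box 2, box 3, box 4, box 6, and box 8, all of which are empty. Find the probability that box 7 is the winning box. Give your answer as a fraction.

Condition on the true location of the gold coin.
If it is in any of boxes 1, 2, 3, 4, 6, and 8 (prior 1/9 each): that box was opened and seen not to hold the prize — ruled out; weight (1/9)·0 = 0 each.
If it is in either of boxes 5 and 9 (prior 1/9 each): the host has 7 equally likely choices, so probability 1/7; weight (1/9)·(1/7) = 1/63 each.
If it is in box 7 (prior 1/9): the host has 28 equally likely choices, so probability 1/28; weight (1/9)·(1/28) = 1/252.
The weights sum to 1/28.
So P(the gold coin in box 7 | the host opened box 1, box 2, box 3, box 4, box 6, and box 8) = (1/252) / (1/28) = 1/9.

1/9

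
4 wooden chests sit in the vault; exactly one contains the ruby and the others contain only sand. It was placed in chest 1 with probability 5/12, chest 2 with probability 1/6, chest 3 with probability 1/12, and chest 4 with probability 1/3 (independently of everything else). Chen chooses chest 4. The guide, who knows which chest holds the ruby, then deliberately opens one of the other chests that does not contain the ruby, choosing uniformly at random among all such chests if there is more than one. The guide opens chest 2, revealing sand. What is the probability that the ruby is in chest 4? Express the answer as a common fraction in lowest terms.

4/13

Apply Bayes' rule, conditioning on where the ruby actually is.
If it is in chest 1 (prior 5/12): the guide has 2 equally likely choices, so probability 1/2; weight (5/12)·(1/2) = 5/24.
If it is in chest 2 (prior 1/6): the guide opened chest 2, so this case is ruled out; weight (1/6)·0 = 0.
If it is in chest 3 (prior 1/12): the guide has 2 equally likely choices, so probability 1/2; weight (1/12)·(1/2) = 1/24.
If it is in chest 4 (prior 1/3): the guide has 3 equally likely choices, so probability 1/3; weight (1/3)·(1/3) = 1/9.
The weights sum to 13/36.
So P(the ruby in chest 4 | the guide opened chest 2) = (1/9) / (13/36) = 4/13.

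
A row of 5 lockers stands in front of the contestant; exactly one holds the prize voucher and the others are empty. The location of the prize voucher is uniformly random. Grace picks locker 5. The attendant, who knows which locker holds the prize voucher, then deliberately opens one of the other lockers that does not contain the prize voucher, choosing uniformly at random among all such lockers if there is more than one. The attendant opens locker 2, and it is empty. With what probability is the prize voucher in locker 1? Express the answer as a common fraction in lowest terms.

Apply Bayes' rule, conditioning on where the prize voucher actually is.
If it is in any of lockers 1, 3, and 4 (prior 1/5 each): the attendant has 3 equally likely choices, so probability 1/3; weight (1/5)·(1/3) = 1/15 each.
If it is in locker 2 (prior 1/5): the attendant opened locker 2, so this case is ruled out; weight (1/5)·0 = 0.
If it is in locker 5 (prior 1/5): the attendant has 4 equally likely choices, so probability 1/4; weight (1/5)·(1/4) = 1/20.
The weights sum to 1/4.
So P(the prize voucher in locker 1 | the attendant opened locker 2) = (1/15) / (1/4) = 4/15.

4/15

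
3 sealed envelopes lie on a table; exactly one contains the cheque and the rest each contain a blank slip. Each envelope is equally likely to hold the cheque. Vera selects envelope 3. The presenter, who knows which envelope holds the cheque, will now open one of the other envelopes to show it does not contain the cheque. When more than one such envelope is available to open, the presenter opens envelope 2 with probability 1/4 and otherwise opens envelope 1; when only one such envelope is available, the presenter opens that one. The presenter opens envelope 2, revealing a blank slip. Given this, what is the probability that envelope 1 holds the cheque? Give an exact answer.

Apply Bayes' rule, conditioning on where the cheque actually is.
If it is in envelope 1 (prior 1/3): only envelope 2 is available, probability 1; weight (1/3)·1 = 1/3.
If it is in envelope 2 (prior 1/3): the presenter opened envelope 2, so this case is ruled out; weight (1/3)·0 = 0.
If it is in envelope 3 (prior 1/3): envelope 2 is available, opened with probability 1/4; weight (1/3)·(1/4) = 1/12.
The weights sum to 5/12.
So P(the cheque in envelope 1 | the presenter opened envelope 2) = (1/3) / (5/12) = 4/5.

4/5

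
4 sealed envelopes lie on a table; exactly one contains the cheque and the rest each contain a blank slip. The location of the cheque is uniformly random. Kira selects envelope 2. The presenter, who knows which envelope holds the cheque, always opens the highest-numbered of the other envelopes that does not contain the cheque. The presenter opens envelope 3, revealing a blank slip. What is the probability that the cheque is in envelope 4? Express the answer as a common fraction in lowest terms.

Condition on the true location of the cheque.
If it is in either of envelopes 1 and 2 (prior 1/4 each): the presenter would have opened envelope 4 instead, probability 0; weight (1/4)·0 = 0 each.
If it is in envelope 3 (prior 1/4): the presenter opened envelope 3, so this case is ruled out; weight (1/4)·0 = 0.
If it is in envelope 4 (prior 1/4): envelope 3 is the highest-numbered option available, probability 1; weight (1/4)·1 = 1/4.
The weights sum to 1/4.
So P(the cheque in envelope 4 | the presenter opened envelope 3) = (1/4) / (1/4) = 1.

1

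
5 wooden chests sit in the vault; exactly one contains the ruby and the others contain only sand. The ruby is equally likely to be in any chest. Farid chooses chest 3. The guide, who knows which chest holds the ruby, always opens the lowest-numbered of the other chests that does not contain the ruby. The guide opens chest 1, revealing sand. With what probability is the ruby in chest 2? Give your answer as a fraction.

1/4

Consider each possible location of the ruby in turn.
If it is in chest 1 (prior 1/5): the guide opened chest 1, so this case is ruled out; weight (1/5)·0 = 0.
If it is in any of chests 2, 3, 4, and 5 (prior 1/5 each): chest 1 is the lowest-numbered option available, probability 1; weight (1/5)·1 = 1/5 each.
The weights sum to 4/5.
So P(the ruby in chest 2 | the guide opened chest 1) = (1/5) / (4/5) = 1/4.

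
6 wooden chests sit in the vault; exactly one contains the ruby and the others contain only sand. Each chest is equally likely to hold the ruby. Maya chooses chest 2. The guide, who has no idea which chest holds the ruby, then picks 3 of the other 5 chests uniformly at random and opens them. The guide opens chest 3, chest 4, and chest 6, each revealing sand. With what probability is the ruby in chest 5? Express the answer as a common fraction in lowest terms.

Condition on the true location of the ruby.
If it is in any of chests 1, 2, and 5 (prior 1/6 each): the guide picks exactly this set with probability 1/10 regardless, and none is the prize; weight (1/6)·(1/10) = 1/60 each.
If it is in any of chests 3, 4, and 6 (prior 1/6 each): that chest was opened and seen not to hold the prize — ruled out; weight (1/6)·0 = 0 each.
The weights sum to 1/20.
So P(the ruby in chest 5 | the guide opened chest 3, chest 4, and chest 6) = (1/60) / (1/20) = 1/3.

1/3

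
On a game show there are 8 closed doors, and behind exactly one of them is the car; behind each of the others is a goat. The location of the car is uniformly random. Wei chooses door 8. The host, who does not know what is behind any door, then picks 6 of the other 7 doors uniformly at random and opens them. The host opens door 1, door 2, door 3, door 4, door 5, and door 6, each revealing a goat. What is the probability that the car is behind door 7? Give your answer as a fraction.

Because the host chose which doors to open without knowing where the car is, the choice is independent of the prize location. Learning that none of the 6 opened doors holds the car simply rules out those 6 locations and leaves the remaining 2 doors still equally likely by symmetry.
So P(the car behind door 7) = 1/2.

1/2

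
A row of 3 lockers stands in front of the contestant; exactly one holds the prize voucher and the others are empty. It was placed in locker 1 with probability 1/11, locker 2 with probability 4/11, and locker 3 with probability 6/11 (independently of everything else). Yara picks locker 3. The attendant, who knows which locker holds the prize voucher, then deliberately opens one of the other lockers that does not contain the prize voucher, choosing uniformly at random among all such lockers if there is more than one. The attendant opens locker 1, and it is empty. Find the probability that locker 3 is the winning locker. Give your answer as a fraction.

3/7

Consider each possible location of the prize voucher in turn.
If it is in locker 1 (prior 1/11): the attendant opened locker 1, so this case is ruled out; weight (1/11)·0 = 0.
If it is in locker 2 (prior 4/11): the attendant has no choice, probability 1; weight (4/11)·1 = 4/11.
If it is in locker 3 (prior 6/11): the attendant has 2 equally likely choices, so probability 1/2; weight (6/11)·(1/2) = 3/11.
The weights sum to 7/11.
So P(the prize voucher in locker 3 | the attendant opened locker 1) = (3/11) / (7/11) = 3/7.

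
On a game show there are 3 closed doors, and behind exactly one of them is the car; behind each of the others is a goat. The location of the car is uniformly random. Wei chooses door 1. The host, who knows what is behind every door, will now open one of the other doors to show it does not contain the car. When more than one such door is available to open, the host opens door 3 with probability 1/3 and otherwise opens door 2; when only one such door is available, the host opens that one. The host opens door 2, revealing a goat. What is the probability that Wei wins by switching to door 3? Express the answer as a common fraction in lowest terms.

3/5

Apply Bayes' rule, conditioning on where the car actually is.
If it is behind door 1 (prior 1/3): door 3 is available but not opened, probability 2/3; weight (1/3)·(2/3) = 2/9.
If it is behind door 2 (prior 1/3): the host opened door 2, so this case is ruled out; weight (1/3)·0 = 0.
If it is behind door 3 (prior 1/3): only door 2 is available, probability 1; weight (1/3)·1 = 1/3.
The weights sum to 5/9.
So P(the car behind door 3 | the host opened door 2) = (1/3) / (5/9) = 3/5.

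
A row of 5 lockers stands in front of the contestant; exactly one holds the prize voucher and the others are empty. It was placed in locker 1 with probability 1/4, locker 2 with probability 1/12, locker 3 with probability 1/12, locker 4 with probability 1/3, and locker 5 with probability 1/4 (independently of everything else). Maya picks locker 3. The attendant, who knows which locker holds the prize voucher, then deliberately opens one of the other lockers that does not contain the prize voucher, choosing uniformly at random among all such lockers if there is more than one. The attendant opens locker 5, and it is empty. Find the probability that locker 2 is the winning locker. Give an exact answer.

4/35

Apply Bayes' rule, conditioning on where the prize voucher actually is.
If it is in locker 1 (prior 1/4): the attendant has 3 equally likely choices, so probability 1/3; weight (1/4)·(1/3) = 1/12.
If it is in locker 2 (prior 1/12): the attendant has 3 equally likely choices, so probability 1/3; weight (1/12)·(1/3) = 1/36.
If it is in locker 3 (prior 1/12): the attendant has 4 equally likely choices, so probability 1/4; weight (1/12)·(1/4) = 1/48.
If it is in locker 4 (prior 1/3): the attendant has 3 equally likely choices, so probability 1/3; weight (1/3)·(1/3) = 1/9.
If it is in locker 5 (prior 1/4): the attendant opened locker 5, so this case is ruled out; weight (1/4)·0 = 0.
The weights sum to 35/144.
So P(the prize voucher in locker 2 | the attendant opened locker 5) = (1/36) / (35/144) = 4/35.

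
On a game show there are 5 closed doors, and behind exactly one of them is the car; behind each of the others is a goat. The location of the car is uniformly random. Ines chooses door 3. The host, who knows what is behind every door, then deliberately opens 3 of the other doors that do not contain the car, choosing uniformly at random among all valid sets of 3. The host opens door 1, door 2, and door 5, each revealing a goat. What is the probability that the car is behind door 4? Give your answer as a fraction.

4/5

Consider each possible location of the car in turn.
If it is behind any of doors 1, 2, and 5 (prior 1/5 each): that door was opened and seen not to hold the prize — ruled out; weight (1/5)·0 = 0 each.
If it is behind door 3 (prior 1/5): the host has 4 equally likely choices, so probability 1/4; weight (1/5)·(1/4) = 1/20.
If it is behind door 4 (prior 1/5): the host has no choice, probability 1; weight (1/5)·1 = 1/5.
The weights sum to 1/4.
So P(the car behind door 4 | the host opened door 1, door 2, and door 5) = (1/5) / (1/4) = 4/5.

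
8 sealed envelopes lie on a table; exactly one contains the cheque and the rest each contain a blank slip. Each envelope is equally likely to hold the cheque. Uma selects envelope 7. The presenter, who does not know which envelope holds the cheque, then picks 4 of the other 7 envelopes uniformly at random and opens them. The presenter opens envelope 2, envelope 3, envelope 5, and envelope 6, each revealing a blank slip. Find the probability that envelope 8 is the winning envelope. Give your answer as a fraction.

1/4

Apply Bayes' rule, conditioning on where the cheque actually is.
If it is in any of envelopes 1, 4, 7, and 8 (prior 1/8 each): the presenter picks exactly this set with probability 1/35 regardless, and none is the prize; weight (1/8)·(1/35) = 1/280 each.
If it is in any of envelopes 2, 3, 5, and 6 (prior 1/8 each): that envelope was opened and seen not to hold the prize — ruled out; weight (1/8)·0 = 0 each.
The weights sum to 1/70.
So P(the cheque in envelope 8 | the presenter opened envelope 2, envelope 3, envelope 5, and envelope 6) = (1/280) / (1/70) = 1/4.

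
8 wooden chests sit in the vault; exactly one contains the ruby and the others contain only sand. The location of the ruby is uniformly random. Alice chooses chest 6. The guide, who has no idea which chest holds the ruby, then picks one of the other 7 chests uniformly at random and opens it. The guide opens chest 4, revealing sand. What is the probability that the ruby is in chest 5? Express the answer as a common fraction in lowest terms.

1/7

Condition on the true location of the ruby.
If it is in any of chests 1, 2, 3, 5, 6, 7, and 8 (prior 1/8 each): the guide picks chest 4 with probability 1/7 regardless, and it is not the prize; weight (1/8)·(1/7) = 1/56 each.
If it is in chest 4 (prior 1/8): the guide opened chest 4, so this case is ruled out; weight (1/8)·0 = 0.
The weights sum to 1/8.
So P(the ruby in chest 5 | the guide opened chest 4) = (1/56) / (1/8) = 1/7.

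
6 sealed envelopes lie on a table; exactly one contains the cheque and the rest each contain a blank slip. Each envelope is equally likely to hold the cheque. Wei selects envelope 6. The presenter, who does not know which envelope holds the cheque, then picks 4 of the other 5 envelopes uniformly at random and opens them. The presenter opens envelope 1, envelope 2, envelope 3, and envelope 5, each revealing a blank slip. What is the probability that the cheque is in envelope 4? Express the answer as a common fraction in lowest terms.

1/2

Apply Bayes' rule, conditioning on where the cheque actually is.
If it is in any of envelopes 1, 2, 3, and 5 (prior 1/6 each): that envelope was opened and seen not to hold the prize — ruled out; weight (1/6)·0 = 0 each.
If it is in either of envelopes 4 and 6 (prior 1/6 each): the presenter picks exactly this set with probability 1/5 regardless, and none is the prize; weight (1/6)·(1/5) = 1/30 each.
The weights sum to 1/15.
So P(the cheque in envelope 4 | the presenter opened envelope 1, envelope 2, envelope 3, and envelope 5) = (1/30) / (1/15) = 1/2.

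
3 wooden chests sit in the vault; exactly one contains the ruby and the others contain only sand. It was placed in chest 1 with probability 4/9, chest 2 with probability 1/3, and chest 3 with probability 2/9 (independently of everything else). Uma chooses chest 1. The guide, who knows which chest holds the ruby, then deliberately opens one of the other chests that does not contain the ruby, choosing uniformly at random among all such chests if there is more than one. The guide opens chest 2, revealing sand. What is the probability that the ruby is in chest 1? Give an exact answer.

Condition on the true location of the ruby.
If it is in chest 1 (prior 4/9): the guide has 2 equally likely choices, so probability 1/2; weight (4/9)·(1/2) = 2/9.
If it is in chest 2 (prior 1/3): the guide opened chest 2, so this case is ruled out; weight (1/3)·0 = 0.
If it is in chest 3 (prior 2/9): the guide has no choice, probability 1; weight (2/9)·1 = 2/9.
The weights sum to 4/9.
So P(the ruby in chest 1 | the guide opened chest 2) = (2/9) / (4/9) = 1/2.

1/2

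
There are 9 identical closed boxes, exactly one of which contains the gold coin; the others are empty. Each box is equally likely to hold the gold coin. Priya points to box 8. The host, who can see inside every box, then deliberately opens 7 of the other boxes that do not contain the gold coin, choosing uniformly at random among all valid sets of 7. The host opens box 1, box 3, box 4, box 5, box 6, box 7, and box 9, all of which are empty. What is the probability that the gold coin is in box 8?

Consider each possible location of the gold coin in turn.
If it is in any of boxes 1, 3, 4, 5, 6, 7, and 9 (prior 1/9 each): that box was opened and seen not to hold the prize — ruled out; weight (1/9)·0 = 0 each.
If it is in box 2 (prior 1/9): the host has no choice, probability 1; weight (1/9)·1 = 1/9.
If it is in box 8 (prior 1/9): the host has 8 equally likely choices, so probability 1/8; weight (1/9)·(1/8) = 1/72.
The weights sum to 1/8.
So P(the gold coin in box 8 | the host opened box 1, box 3, box 4, box 5, box 6, box 7, and box 9) = (1/72) / (1/8) = 1/9.

1/9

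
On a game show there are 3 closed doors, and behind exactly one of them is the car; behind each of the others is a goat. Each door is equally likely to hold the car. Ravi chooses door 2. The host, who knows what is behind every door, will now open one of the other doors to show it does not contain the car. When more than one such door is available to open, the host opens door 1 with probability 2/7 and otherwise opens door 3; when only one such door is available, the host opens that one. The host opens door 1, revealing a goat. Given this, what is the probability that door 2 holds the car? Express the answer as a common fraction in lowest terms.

2/9

Apply Bayes' rule, conditioning on where the car actually is.
If it is behind door 1 (prior 1/3): the host opened door 1, so this case is ruled out; weight (1/3)·0 = 0.
If it is behind door 2 (prior 1/3): door 1 is available, opened with probability 2/7; weight (1/3)·(2/7) = 2/21.
If it is behind door 3 (prior 1/3): only door 1 is available, probability 1; weight (1/3)·1 = 1/3.
The weights sum to 3/7.
So P(the car behind door 2 | the host opened door 1) = (2/21) / (3/7) = 2/9.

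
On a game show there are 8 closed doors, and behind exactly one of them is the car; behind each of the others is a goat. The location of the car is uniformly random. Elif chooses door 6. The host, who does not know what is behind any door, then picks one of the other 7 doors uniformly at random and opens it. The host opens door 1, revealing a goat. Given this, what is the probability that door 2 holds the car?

Condition on the true location of the car.
If it is behind door 1 (prior 1/8): the host opened door 1, so this case is ruled out; weight (1/8)·0 = 0.
If it is behind any of doors 2, 3, 4, 5, 6, 7, and 8 (prior 1/8 each): the host picks door 1 with probability 1/7 regardless, and it is not the prize; weight (1/8)·(1/7) = 1/56 each.
The weights sum to 1/8.
So P(the car behind door 2 | the host opened door 1) = (1/56) / (1/8) = 1/7.

1/7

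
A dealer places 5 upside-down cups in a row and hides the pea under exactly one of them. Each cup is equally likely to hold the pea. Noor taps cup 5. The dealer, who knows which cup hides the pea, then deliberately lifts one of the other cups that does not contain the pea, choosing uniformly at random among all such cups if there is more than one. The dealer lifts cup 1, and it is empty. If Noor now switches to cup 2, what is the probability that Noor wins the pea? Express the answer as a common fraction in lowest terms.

4/15

Consider each possible location of the pea in turn.
If it is under cup 1 (prior 1/5): the dealer opened cup 1, so this case is ruled out; weight (1/5)·0 = 0.
If it is under any of cups 2, 3, and 4 (prior 1/5 each): the dealer has 3 equally likely choices, so probability 1/3; weight (1/5)·(1/3) = 1/15 each.
If it is under cup 5 (prior 1/5): the dealer has 4 equally likely choices, so probability 1/4; weight (1/5)·(1/4) = 1/20.
The weights sum to 1/4.
So P(the pea under cup 2 | the dealer opened cup 1) = (1/15) / (1/4) = 4/15.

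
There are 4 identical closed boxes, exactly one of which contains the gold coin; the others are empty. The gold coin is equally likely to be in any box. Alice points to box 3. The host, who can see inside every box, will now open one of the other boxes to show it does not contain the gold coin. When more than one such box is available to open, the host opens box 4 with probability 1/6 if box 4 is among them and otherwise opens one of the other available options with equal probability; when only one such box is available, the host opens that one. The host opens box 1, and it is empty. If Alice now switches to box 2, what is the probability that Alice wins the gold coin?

Apply Bayes' rule, conditioning on where the gold coin actually is.
If it is in box 1 (prior 1/4): the host opened box 1, so this case is ruled out; weight (1/4)·0 = 0.
If it is in box 2 (prior 1/4): box 4 is available but not opened, probability 5/6; weight (1/4)·(5/6) = 5/24.
If it is in box 3 (prior 1/4): box 4 is available but not opened; box 1 gets probability (1 − 1/6)/2 = 5/12; weight (1/4)·(5/12) = 5/48.
If it is in box 4 (prior 1/4): box 4 holds the prize so is unavailable; the host chooses uniformly among the 2 others, probability 1/2; weight (1/4)·(1/2) = 1/8.
The weights sum to 7/16.
So P(the gold coin in box 2 | the host opened box 1) = (5/24) / (7/16) = 10/21.

10/21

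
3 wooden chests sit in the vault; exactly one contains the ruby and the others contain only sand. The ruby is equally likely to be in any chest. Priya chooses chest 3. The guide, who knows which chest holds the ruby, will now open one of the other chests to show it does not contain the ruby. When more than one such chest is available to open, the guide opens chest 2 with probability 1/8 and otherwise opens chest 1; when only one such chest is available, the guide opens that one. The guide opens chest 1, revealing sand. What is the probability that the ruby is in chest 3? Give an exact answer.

7/15

Condition on the true location of the ruby.
If it is in chest 1 (prior 1/3): the guide opened chest 1, so this case is ruled out; weight (1/3)·0 = 0.
If it is in chest 2 (prior 1/3): only chest 1 is available, probability 1; weight (1/3)·1 = 1/3.
If it is in chest 3 (prior 1/3): chest 2 is available but not opened, probability 7/8; weight (1/3)·(7/8) = 7/24.
The weights sum to 5/8.
So P(the ruby in chest 3 | the guide opened chest 1) = (7/24) / (5/8) = 7/15.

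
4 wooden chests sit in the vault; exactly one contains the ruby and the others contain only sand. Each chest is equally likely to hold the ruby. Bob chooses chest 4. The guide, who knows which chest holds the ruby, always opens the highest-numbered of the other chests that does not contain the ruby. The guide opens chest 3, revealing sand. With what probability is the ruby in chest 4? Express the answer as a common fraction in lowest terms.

Consider each possible location of the ruby in turn.
If it is in any of chests 1, 2, and 4 (prior 1/4 each): chest 3 is the highest-numbered option available, probability 1; weight (1/4)·1 = 1/4 each.
If it is in chest 3 (prior 1/4): the guide opened chest 3, so this case is ruled out; weight (1/4)·0 = 0.
The weights sum to 3/4.
So P(the ruby in chest 4 | the guide opened chest 3) = (1/4) / (3/4) = 1/3.

1/3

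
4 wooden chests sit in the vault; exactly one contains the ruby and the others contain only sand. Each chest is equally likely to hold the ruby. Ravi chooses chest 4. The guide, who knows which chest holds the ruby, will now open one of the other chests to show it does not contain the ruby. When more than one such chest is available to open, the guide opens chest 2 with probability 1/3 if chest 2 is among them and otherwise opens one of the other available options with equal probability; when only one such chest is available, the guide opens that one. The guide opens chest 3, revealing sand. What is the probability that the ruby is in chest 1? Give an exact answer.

4/9

Apply Bayes' rule, conditioning on where the ruby actually is.
If it is in chest 1 (prior 1/4): chest 2 is available but not opened, probability 2/3; weight (1/4)·(2/3) = 1/6.
If it is in chest 2 (prior 1/4): chest 2 holds the prize so is unavailable; the guide chooses uniformly among the 2 others, probability 1/2; weight (1/4)·(1/2) = 1/8.
If it is in chest 3 (prior 1/4): the guide opened chest 3, so this case is ruled out; weight (1/4)·0 = 0.
If it is in chest 4 (prior 1/4): chest 2 is available but not opened; chest 3 gets probability (1 − 1/3)/2 = 1/3; weight (1/4)·(1/3) = 1/12.
The weights sum to 3/8.
So P(the ruby in chest 1 | the guide opened chest 3) = (1/6) / (3/8) = 4/9.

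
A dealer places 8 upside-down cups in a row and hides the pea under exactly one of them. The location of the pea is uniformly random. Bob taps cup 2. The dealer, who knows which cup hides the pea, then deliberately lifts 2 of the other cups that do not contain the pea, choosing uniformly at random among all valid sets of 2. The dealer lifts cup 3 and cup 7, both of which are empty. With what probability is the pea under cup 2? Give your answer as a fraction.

1/8

Consider each possible location of the pea in turn.
If it is under any of cups 1, 4, 5, 6, and 8 (prior 1/8 each): the dealer has 15 equally likely choices, so probability 1/15; weight (1/8)·(1/15) = 1/120 each.
If it is under cup 2 (prior 1/8): the dealer has 21 equally likely choices, so probability 1/21; weight (1/8)·(1/21) = 1/168.
If it is under either of cups 3 and 7 (prior 1/8 each): that cup was opened and seen not to hold the prize — ruled out; weight (1/8)·0 = 0 each.
The weights sum to 1/21.
So P(the pea under cup 2 | the dealer opened cup 3 and cup 7) = (1/168) / (1/21) = 1/8.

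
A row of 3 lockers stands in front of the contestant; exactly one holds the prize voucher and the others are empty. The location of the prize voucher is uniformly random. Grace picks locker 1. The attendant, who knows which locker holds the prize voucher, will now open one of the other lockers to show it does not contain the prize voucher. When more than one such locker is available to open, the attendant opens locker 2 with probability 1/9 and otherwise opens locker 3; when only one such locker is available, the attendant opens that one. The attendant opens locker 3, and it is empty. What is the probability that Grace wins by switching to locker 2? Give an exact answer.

9/17

Apply Bayes' rule, conditioning on where the prize voucher actually is.
If it is in locker 1 (prior 1/3): locker 2 is available but not opened, probability 8/9; weight (1/3)·(8/9) = 8/27.
If it is in locker 2 (prior 1/3): only locker 3 is available, probability 1; weight (1/3)·1 = 1/3.
If it is in locker 3 (prior 1/3): the attendant opened locker 3, so this case is ruled out; weight (1/3)·0 = 0.
The weights sum to 17/27.
So P(the prize voucher in locker 2 | the attendant opened locker 3) = (1/3) / (17/27) = 9/17.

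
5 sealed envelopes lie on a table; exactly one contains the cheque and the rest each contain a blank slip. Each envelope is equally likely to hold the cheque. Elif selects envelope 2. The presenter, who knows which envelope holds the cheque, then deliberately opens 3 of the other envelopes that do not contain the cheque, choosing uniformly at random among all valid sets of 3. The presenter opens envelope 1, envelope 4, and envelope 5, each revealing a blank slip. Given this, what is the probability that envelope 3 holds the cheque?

4/5

Consider each possible location of the cheque in turn.
If it is in any of envelopes 1, 4, and 5 (prior 1/5 each): that envelope was opened and seen not to hold the prize — ruled out; weight (1/5)·0 = 0 each.
If it is in envelope 2 (prior 1/5): the presenter has 4 equally likely choices, so probability 1/4; weight (1/5)·(1/4) = 1/20.
If it is in envelope 3 (prior 1/5): the presenter has no choice, probability 1; weight (1/5)·1 = 1/5.
The weights sum to 1/4.
So P(the cheque in envelope 3 | the presenter opened envelope 1, envelope 4, and envelope 5) = (1/5) / (1/4) = 4/5.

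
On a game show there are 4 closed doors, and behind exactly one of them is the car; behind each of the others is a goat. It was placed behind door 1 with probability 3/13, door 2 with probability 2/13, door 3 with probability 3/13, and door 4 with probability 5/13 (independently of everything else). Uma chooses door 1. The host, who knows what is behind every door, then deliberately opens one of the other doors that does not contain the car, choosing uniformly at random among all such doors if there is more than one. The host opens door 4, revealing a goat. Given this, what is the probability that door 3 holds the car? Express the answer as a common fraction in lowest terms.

Consider each possible location of the car in turn.
If it is behind door 1 (prior 3/13): the host has 3 equally likely choices, so probability 1/3; weight (3/13)·(1/3) = 1/13.
If it is behind door 2 (prior 2/13): the host has 2 equally likely choices, so probability 1/2; weight (2/13)·(1/2) = 1/13.
If it is behind door 3 (prior 3/13): the host has 2 equally likely choices, so probability 1/2; weight (3/13)·(1/2) = 3/26.
If it is behind door 4 (prior 5/13): the host opened door 4, so this case is ruled out; weight (5/13)·0 = 0.
The weights sum to 7/26.
So P(the car behind door 3 | the host opened door 4) = (3/26) / (7/26) = 3/7.

3/7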